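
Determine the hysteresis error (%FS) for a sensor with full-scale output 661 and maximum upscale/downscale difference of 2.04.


Hysteresis = (max difference / full scale) * 100%.
H = (2.04 / 661) * 100
H = 0.309 %FS

0.309 %FS


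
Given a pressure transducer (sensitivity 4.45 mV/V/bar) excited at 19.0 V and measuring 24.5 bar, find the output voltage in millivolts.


Output = sensitivity * Vex * P.
Vout = 4.45 * 19.0 * 24.5
Vout = 84.55 * 24.5
Vout = 2071.47 mV

2071.47 mV


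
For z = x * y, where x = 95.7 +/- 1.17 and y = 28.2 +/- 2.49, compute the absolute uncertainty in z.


For a product z = x*y, the relative uncertainty is:
uz/z = sqrt((ux/x)^2 + (uy/y)^2)
Relative uncertainties: ux/x = 1.17/95.7 = 0.012226
uy/y = 2.49/28.2 = 0.088298
z = 95.7 * 28.2 = 2698.7
uz = 2698.7 * sqrt(0.012226^2 + 0.088298^2) = 240.566

240.566


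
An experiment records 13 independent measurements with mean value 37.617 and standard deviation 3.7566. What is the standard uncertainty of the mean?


The standard uncertainty for Type A evaluation is u = s / sqrt(n).
u = 3.7566 / sqrt(13)
u = 3.7566 / 3.6056
u = 1.0419

1.0419


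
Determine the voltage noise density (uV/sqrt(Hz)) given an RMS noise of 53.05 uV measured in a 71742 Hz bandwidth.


Noise spectral density = Vrms / sqrt(BW).
NSD = 53.05 / sqrt(71742)
NSD = 53.05 / 267.847
NSD = 0.1981 uV/sqrt(Hz)

0.1981 uV/sqrt(Hz)


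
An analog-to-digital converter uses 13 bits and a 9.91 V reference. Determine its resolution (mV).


The resolution (LSB) of an ADC is Vref / 2^n.
LSB = 9.91 / 2^13
LSB = 9.91 / 8192
LSB = 0.00120972 V = 1.2097168 mV

1.2097168 mV


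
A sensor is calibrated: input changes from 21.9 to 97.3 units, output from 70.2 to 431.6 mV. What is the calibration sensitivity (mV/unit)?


Sensitivity = (y2 - y1) / (x2 - x1).
S = (431.6 - 70.2) / (97.3 - 21.9)
S = 361.4 / 75.4
S = 4.7931 mV/unit

4.7931 mV/unit


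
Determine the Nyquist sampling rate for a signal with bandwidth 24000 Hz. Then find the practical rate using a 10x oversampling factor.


By Nyquist theorem, fs_min = 2 * fmax.
fs_min = 2 * 24000 = 48000 Hz
Practical rate = 10 * fs_min = 10 * 48000 = 480000 Hz

fs_min = 48000 Hz, fs_practical = 480000 Hz


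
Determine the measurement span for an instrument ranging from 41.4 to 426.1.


Span = upper range - lower range.
Span = 426.1 - (41.4)
Span = 384.7

384.7


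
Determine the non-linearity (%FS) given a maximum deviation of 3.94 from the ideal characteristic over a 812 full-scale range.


Linearity error = (max deviation / full scale) * 100%.
Linearity = (3.94 / 812) * 100
Linearity = 0.485 %FS

0.485 %FS


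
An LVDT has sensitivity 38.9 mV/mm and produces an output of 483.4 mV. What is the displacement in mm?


Displacement = Vout / sensitivity.
d = 483.4 / 38.9
d = 12.427 mm

12.427 mm


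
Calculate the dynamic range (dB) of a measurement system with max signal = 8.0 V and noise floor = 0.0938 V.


Dynamic range = 20 * log10(Vmax / Vnoise).
DR = 20 * log10(8.0 / 0.0938)
DR = 20 * log10(85.29)
DR = 38.62 dB

38.62 dB


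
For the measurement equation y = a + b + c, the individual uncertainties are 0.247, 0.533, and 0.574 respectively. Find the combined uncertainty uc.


For a sum of independent quantities, uc = sqrt(u1^2 + u2^2 + u3^2).
uc = sqrt(0.247^2 + 0.533^2 + 0.574^2)
uc = sqrt(0.061009 + 0.284089 + 0.329476)
uc = 0.8213

0.8213


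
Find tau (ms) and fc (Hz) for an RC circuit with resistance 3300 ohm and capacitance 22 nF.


Time constant: tau = R * C.
tau = 3300 * 2.20e-08 = 7.26e-05 s
tau = 0.0726 ms
Cutoff frequency: fc = 1 / (2*pi*R*C).
fc = 1 / (2*pi*7.26e-05) = 2192.22 Hz

tau = 0.0726 ms, fc = 2192.22 Hz


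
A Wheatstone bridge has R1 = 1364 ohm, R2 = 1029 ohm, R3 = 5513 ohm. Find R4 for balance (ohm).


At balance: R1*R4 = R2*R3, so R4 = R2*R3/R1.
R4 = 1029 * 5513 / 1364
R4 = 5672877 / 1364
R4 = 4159.0 ohm

4159.0 ohm


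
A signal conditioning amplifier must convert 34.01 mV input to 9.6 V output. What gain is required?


Gain = Vout / Vin (converting to same units).
G = 9.6 V / 34.01 mV
G = 9600.0 mV / 34.01 mV
G = 282.27

282.27


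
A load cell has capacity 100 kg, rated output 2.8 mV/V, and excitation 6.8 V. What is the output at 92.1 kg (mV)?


Vout = rated_output * Vex * (load / capacity).
Vout = 2.8 * 6.8 * (92.1 / 100)
Vout = 2.8 * 6.8 * 0.921
Vout = 17.536 mV

17.536 mV


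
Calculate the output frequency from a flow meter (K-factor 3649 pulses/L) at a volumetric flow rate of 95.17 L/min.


Frequency = K * Q / 60 (converting L/min to L/s).
f = 3649 * 95.17 / 60
f = 347275.33 / 60
f = 5787.92 Hz

5787.92 Hz


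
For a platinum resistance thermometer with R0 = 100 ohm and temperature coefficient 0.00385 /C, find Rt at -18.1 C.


The RTD equation: Rt = R0 * (1 + alpha * T).
Rt = 100 * (1 + 0.00385 * -18.1)
Rt = 100 * (1 + -0.069685)
Rt = 100 * 0.930315
Rt = 93.031 ohm

93.031 ohm


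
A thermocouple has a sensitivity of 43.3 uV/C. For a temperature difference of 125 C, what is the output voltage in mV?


The thermocouple output V = sensitivity * dT.
V = 43.3 uV/C * 125 C
V = 5412.5 uV
V = 5.412 mV

5.412 mV


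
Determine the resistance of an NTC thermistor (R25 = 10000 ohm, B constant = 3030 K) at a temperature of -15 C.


NTC thermistor equation: Rt = R25 * exp(B * (1/T - 1/T25)).
T in Kelvin: 258.15 K, T25 = 298.15 K
1/T - 1/T25 = 1/258.15 - 1/298.15 = 0.0005197
B * (1/T - 1/T25) = 3030 * 0.0005197 = 1.5747
Rt = 10000 * exp(1.5747) = 48292.5 ohm

48292.5 ohm


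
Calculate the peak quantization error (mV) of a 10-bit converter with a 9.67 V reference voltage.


The maximum quantization error is +/- LSB/2.
LSB = Vref / 2^n = 9.67 / 1024 = 0.00944336 V
Max error = LSB / 2 = 0.00944336 / 2 = 0.00472168 V
Max error = 4.7217 mV

4.7217 mV


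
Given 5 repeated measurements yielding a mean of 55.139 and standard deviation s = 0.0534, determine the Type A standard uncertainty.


The standard uncertainty for Type A evaluation is u = s / sqrt(n).
u = 0.0534 / sqrt(5)
u = 0.0534 / 2.2361
u = 0.0239

0.0239


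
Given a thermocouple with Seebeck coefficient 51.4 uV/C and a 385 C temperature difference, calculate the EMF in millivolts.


The thermocouple output V = sensitivity * dT.
V = 51.4 uV/C * 385 C
V = 19789.0 uV
V = 19.789 mV

19.789 mV


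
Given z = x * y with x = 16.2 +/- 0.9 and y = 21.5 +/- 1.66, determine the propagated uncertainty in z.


For a product z = x*y, the relative uncertainty is:
uz/z = sqrt((ux/x)^2 + (uy/y)^2)
Relative uncertainties: ux/x = 0.9/16.2 = 0.055556
uy/y = 1.66/21.5 = 0.077209
z = 16.2 * 21.5 = 348.3
uz = 348.3 * sqrt(0.055556^2 + 0.077209^2) = 33.13

33.13


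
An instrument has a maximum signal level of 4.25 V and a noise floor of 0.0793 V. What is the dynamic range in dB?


Dynamic range = 20 * log10(Vmax / Vnoise).
DR = 20 * log10(4.25 / 0.0793)
DR = 20 * log10(53.59)
DR = 34.58 dB

34.58 dB


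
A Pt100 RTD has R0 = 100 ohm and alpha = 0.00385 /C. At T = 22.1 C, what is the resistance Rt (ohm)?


The RTD equation: Rt = R0 * (1 + alpha * T).
Rt = 100 * (1 + 0.00385 * 22.1)
Rt = 100 * (1 + 0.085085)
Rt = 100 * 1.085085
Rt = 108.509 ohm

108.509 ohm


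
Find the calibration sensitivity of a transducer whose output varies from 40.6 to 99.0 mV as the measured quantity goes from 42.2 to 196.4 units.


Sensitivity = (y2 - y1) / (x2 - x1).
S = (99.0 - 40.6) / (196.4 - 42.2)
S = 58.4 / 154.2
S = 0.3787 mV/unit

0.3787 mV/unit


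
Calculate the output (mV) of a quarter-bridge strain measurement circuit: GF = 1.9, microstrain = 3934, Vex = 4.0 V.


Quarter bridge output: Vout = (GF * epsilon * Vex) / 4.
Vout = (1.9 * 3934e-6 * 4.0) / 4
Vout = 0.0298984 / 4 V
Vout = 0.0074746 V = 7.4746 mV

7.4746 mV


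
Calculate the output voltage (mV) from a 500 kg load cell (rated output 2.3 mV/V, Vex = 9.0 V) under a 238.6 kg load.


Vout = rated_output * Vex * (load / capacity).
Vout = 2.3 * 9.0 * (238.6 / 500)
Vout = 2.3 * 9.0 * 0.4772
Vout = 9.878 mV

9.878 mV


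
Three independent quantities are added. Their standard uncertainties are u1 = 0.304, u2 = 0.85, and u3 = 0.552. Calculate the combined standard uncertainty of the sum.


For a sum of independent quantities, uc = sqrt(u1^2 + u2^2 + u3^2).
uc = sqrt(0.304^2 + 0.85^2 + 0.552^2)
uc = sqrt(0.092416 + 0.7225 + 0.304704)
uc = 1.0581

1.0581


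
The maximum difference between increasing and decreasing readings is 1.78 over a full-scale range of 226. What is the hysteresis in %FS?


Hysteresis = (max difference / full scale) * 100%.
H = (1.78 / 226) * 100
H = 0.788 %FS

0.788 %FS


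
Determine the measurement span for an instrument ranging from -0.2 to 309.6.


Span = upper range - lower range.
Span = 309.6 - (-0.2)
Span = 309.8

309.8


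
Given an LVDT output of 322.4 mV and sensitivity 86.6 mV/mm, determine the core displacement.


Displacement = Vout / sensitivity.
d = 322.4 / 86.6
d = 3.723 mm

3.723 mm


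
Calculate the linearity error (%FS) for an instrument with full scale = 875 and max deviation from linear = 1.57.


Linearity error = (max deviation / full scale) * 100%.
Linearity = (1.57 / 875) * 100
Linearity = 0.179 %FS

0.179 %FS


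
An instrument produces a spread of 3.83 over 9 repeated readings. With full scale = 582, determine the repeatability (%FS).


Repeatability = (spread / full scale) * 100%.
R = (3.83 / 582) * 100
R = 0.658 %FS

0.658 %FS


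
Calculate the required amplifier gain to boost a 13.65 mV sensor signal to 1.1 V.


Gain = Vout / Vin (converting to same units).
G = 1.1 V / 13.65 mV
G = 1100.0 mV / 13.65 mV
G = 80.59

80.59


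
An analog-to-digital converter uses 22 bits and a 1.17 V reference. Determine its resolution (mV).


The resolution (LSB) of an ADC is Vref / 2^n.
LSB = 1.17 / 2^22
LSB = 1.17 / 4194304
LSB = 2.8e-07 V = 0.00027895 mV

0.00027895 mV


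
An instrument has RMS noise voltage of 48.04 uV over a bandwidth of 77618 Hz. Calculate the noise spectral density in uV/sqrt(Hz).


Noise spectral density = Vrms / sqrt(BW).
NSD = 48.04 / sqrt(77618)
NSD = 48.04 / 278.6001
NSD = 0.1724 uV/sqrt(Hz)

0.1724 uV/sqrt(Hz)


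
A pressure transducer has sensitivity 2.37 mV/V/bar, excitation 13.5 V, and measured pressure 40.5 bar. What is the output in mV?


Output = sensitivity * Vex * P.
Vout = 2.37 * 13.5 * 40.5
Vout = 31.995 * 40.5
Vout = 1295.8 mV

1295.8 mV


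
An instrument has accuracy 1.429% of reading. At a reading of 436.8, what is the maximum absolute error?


Absolute error = (accuracy% / 100) * reading.
Error = (1.429 / 100) * 436.8
Error = 0.01429 * 436.8
Error = 6.2419

6.2419


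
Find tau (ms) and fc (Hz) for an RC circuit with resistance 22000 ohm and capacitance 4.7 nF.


Time constant: tau = R * C.
tau = 22000 * 4.70e-09 = 0.0001034 s
tau = 0.1034 ms
Cutoff frequency: fc = 1 / (2*pi*R*C).
fc = 1 / (2*pi*0.0001034) = 1539.22 Hz

tau = 0.1034 ms, fc = 1539.22 Hz


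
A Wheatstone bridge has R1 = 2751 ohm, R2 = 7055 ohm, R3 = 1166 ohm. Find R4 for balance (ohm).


At balance: R1*R4 = R2*R3, so R4 = R2*R3/R1.
R4 = 7055 * 1166 / 2751
R4 = 8226130 / 2751
R4 = 2990.23 ohm

2990.23 ohm


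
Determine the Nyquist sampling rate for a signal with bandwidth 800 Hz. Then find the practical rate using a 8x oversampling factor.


By Nyquist theorem, fs_min = 2 * fmax.
fs_min = 2 * 800 = 1600 Hz
Practical rate = 8 * fs_min = 8 * 1600 = 12800 Hz

fs_min = 1600 Hz, fs_practical = 12800 Hz


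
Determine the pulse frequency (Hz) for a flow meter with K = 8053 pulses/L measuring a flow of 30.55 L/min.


Frequency = K * Q / 60 (converting L/min to L/s).
f = 8053 * 30.55 / 60
f = 246019.15 / 60
f = 4100.32 Hz

4100.32 Hz


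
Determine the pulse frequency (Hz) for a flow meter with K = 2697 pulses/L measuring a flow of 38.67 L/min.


Frequency = K * Q / 60 (converting L/min to L/s).
f = 2697 * 38.67 / 60
f = 104292.99 / 60
f = 1738.22 Hz

1738.22 Hz


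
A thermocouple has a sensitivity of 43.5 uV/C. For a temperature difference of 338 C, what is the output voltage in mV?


The thermocouple output V = sensitivity * dT.
V = 43.5 uV/C * 338 C
V = 14703.0 uV
V = 14.703 mV

14.703 mV


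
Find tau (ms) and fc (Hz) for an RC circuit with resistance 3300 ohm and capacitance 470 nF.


Time constant: tau = R * C.
tau = 3300 * 4.70e-07 = 0.001551 s
tau = 1.551 ms
Cutoff frequency: fc = 1 / (2*pi*R*C).
fc = 1 / (2*pi*0.001551) = 102.61 Hz

tau = 1.551 ms, fc = 102.61 Hz


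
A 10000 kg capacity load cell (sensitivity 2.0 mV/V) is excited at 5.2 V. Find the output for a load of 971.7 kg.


Vout = rated_output * Vex * (load / capacity).
Vout = 2.0 * 5.2 * (971.7 / 10000)
Vout = 2.0 * 5.2 * 0.09717
Vout = 1.011 mV

1.011 mV


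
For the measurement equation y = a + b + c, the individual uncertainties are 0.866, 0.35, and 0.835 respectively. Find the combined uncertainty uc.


For a sum of independent quantities, uc = sqrt(u1^2 + u2^2 + u3^2).
uc = sqrt(0.866^2 + 0.35^2 + 0.835^2)
uc = sqrt(0.749956 + 0.1225 + 0.697225)
uc = 1.2529

1.2529


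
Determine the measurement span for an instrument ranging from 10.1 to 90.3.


Span = upper range - lower range.
Span = 90.3 - (10.1)
Span = 80.2

80.2


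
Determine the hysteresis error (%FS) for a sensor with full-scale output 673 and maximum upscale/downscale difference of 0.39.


Hysteresis = (max difference / full scale) * 100%.
H = (0.39 / 673) * 100
H = 0.058 %FS

0.058 %FS


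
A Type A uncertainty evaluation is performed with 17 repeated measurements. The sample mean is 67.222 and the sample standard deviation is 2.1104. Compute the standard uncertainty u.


The standard uncertainty for Type A evaluation is u = s / sqrt(n).
u = 2.1104 / sqrt(17)
u = 2.1104 / 4.1231
u = 0.5118

0.5118


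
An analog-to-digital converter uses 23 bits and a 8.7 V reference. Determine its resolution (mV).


The resolution (LSB) of an ADC is Vref / 2^n.
LSB = 8.7 / 2^23
LSB = 8.7 / 8388608
LSB = 1.04e-06 V = 0.00103712 mV

0.00103712 mV


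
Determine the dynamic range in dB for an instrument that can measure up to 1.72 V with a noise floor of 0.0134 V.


Dynamic range = 20 * log10(Vmax / Vnoise).
DR = 20 * log10(1.72 / 0.0134)
DR = 20 * log10(128.36)
DR = 42.17 dB

42.17 dB


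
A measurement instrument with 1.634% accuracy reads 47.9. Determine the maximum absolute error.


Absolute error = (accuracy% / 100) * reading.
Error = (1.634 / 100) * 47.9
Error = 0.01634 * 47.9
Error = 0.7827

0.7827


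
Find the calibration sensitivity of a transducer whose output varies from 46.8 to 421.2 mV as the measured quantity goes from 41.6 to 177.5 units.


Sensitivity = (y2 - y1) / (x2 - x1).
S = (421.2 - 46.8) / (177.5 - 41.6)
S = 374.4 / 135.9
S = 2.755 mV/unit

2.755 mV/unit


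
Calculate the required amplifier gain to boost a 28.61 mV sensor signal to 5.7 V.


Gain = Vout / Vin (converting to same units).
G = 5.7 V / 28.61 mV
G = 5700.0 mV / 28.61 mV
G = 199.23

199.23


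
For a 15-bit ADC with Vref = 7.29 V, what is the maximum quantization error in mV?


The maximum quantization error is +/- LSB/2.
LSB = Vref / 2^n = 7.29 / 32768 = 0.00022247 V
Max error = LSB / 2 = 0.00022247 / 2 = 0.00011124 V
Max error = 0.1112 mV

0.1112 mV


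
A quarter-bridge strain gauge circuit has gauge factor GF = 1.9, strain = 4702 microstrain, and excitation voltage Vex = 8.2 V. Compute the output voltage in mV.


Quarter bridge output: Vout = (GF * epsilon * Vex) / 4.
Vout = (1.9 * 4702e-6 * 8.2) / 4
Vout = 0.07325716 / 4 V
Vout = 0.01831429 V = 18.3143 mV

18.3143 mV


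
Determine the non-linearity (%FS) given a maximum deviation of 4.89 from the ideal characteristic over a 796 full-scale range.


Linearity error = (max deviation / full scale) * 100%.
Linearity = (4.89 / 796) * 100
Linearity = 0.614 %FS

0.614 %FS


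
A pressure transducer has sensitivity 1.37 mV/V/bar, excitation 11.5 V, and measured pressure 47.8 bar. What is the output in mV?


Output = sensitivity * Vex * P.
Vout = 1.37 * 11.5 * 47.8
Vout = 15.755 * 47.8
Vout = 753.09 mV

753.09 mV


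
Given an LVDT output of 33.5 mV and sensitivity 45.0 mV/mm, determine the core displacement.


Displacement = Vout / sensitivity.
d = 33.5 / 45.0
d = 0.744 mm

0.744 mm


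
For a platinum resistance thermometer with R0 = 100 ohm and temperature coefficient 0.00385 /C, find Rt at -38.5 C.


The RTD equation: Rt = R0 * (1 + alpha * T).
Rt = 100 * (1 + 0.00385 * -38.5)
Rt = 100 * (1 + -0.148225)
Rt = 100 * 0.851775
Rt = 85.177 ohm

85.177 ohm


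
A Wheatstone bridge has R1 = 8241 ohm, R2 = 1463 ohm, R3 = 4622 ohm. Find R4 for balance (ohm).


At balance: R1*R4 = R2*R3, so R4 = R2*R3/R1.
R4 = 1463 * 4622 / 8241
R4 = 6761986 / 8241
R4 = 820.53 ohm

820.53 ohm


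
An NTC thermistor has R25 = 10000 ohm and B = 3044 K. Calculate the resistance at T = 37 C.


NTC thermistor equation: Rt = R25 * exp(B * (1/T - 1/T25)).
T in Kelvin: 310.15 K, T25 = 298.15 K
1/T - 1/T25 = 1/310.15 - 1/298.15 = -0.00012977
B * (1/T - 1/T25) = 3044 * -0.00012977 = -0.395
Rt = 10000 * exp(-0.395) = 6736.7 ohm

6736.7 ohm


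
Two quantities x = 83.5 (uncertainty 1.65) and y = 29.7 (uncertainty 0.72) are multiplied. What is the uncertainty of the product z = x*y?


For a product z = x*y, the relative uncertainty is:
uz/z = sqrt((ux/x)^2 + (uy/y)^2)
Relative uncertainties: ux/x = 1.65/83.5 = 0.01976
uy/y = 0.72/29.7 = 0.024242
z = 83.5 * 29.7 = 2479.9
uz = 2479.9 * sqrt(0.01976^2 + 0.024242^2) = 77.562

77.562


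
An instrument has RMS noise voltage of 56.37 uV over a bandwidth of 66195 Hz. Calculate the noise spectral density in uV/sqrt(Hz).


Noise spectral density = Vrms / sqrt(BW).
NSD = 56.37 / sqrt(66195)
NSD = 56.37 / 257.2839
NSD = 0.2191 uV/sqrt(Hz)

0.2191 uV/sqrt(Hz)


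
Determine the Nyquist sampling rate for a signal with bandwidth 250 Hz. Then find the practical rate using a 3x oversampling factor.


By Nyquist theorem, fs_min = 2 * fmax.
fs_min = 2 * 250 = 500 Hz
Practical rate = 3 * fs_min = 3 * 500 = 1500 Hz

fs_min = 500 Hz, fs_practical = 1500 Hz


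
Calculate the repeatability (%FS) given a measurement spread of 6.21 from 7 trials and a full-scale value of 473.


Repeatability = (spread / full scale) * 100%.
R = (6.21 / 473) * 100
R = 1.313 %FS

1.313 %FS


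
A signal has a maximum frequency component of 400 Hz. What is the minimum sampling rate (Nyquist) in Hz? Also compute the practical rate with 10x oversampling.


By Nyquist theorem, fs_min = 2 * fmax.
fs_min = 2 * 400 = 800 Hz
Practical rate = 10 * fs_min = 10 * 800 = 8000 Hz

fs_min = 800 Hz, fs_practical = 8000 Hz


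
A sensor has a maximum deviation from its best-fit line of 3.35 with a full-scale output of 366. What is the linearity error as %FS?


Linearity error = (max deviation / full scale) * 100%.
Linearity = (3.35 / 366) * 100
Linearity = 0.915 %FS

0.915 %FS


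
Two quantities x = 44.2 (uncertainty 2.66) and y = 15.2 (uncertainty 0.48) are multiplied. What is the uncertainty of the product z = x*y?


For a product z = x*y, the relative uncertainty is:
uz/z = sqrt((ux/x)^2 + (uy/y)^2)
Relative uncertainties: ux/x = 2.66/44.2 = 0.060181
uy/y = 0.48/15.2 = 0.031579
z = 44.2 * 15.2 = 671.8
uz = 671.8 * sqrt(0.060181^2 + 0.031579^2) = 45.66

45.66


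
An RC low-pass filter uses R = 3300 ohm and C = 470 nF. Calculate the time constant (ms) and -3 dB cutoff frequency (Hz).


Time constant: tau = R * C.
tau = 3300 * 4.70e-07 = 0.001551 s
tau = 1.551 ms
Cutoff frequency: fc = 1 / (2*pi*R*C).
fc = 1 / (2*pi*0.001551) = 102.61 Hz

tau = 1.551 ms, fc = 102.61 Hz


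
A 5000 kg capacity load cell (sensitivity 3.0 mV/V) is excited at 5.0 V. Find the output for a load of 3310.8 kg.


Vout = rated_output * Vex * (load / capacity).
Vout = 3.0 * 5.0 * (3310.8 / 5000)
Vout = 3.0 * 5.0 * 0.66216
Vout = 9.932 mV

9.932 mV


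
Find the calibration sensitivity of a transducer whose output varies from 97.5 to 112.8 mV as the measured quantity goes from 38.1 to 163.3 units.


Sensitivity = (y2 - y1) / (x2 - x1).
S = (112.8 - 97.5) / (163.3 - 38.1)
S = 15.3 / 125.2
S = 0.1222 mV/unit

0.1222 mV/unit


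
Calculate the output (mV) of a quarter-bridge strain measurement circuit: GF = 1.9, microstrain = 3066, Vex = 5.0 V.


Quarter bridge output: Vout = (GF * epsilon * Vex) / 4.
Vout = (1.9 * 3066e-6 * 5.0) / 4
Vout = 0.029127 / 4 V
Vout = 0.00728175 V = 7.2817 mV

7.2817 mV


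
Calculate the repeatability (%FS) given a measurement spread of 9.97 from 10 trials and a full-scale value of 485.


Repeatability = (spread / full scale) * 100%.
R = (9.97 / 485) * 100
R = 2.056 %FS

2.056 %FS


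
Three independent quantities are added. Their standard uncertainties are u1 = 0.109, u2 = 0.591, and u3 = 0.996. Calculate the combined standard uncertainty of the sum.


For a sum of independent quantities, uc = sqrt(u1^2 + u2^2 + u3^2).
uc = sqrt(0.109^2 + 0.591^2 + 0.996^2)
uc = sqrt(0.011881 + 0.349281 + 0.992016)
uc = 1.1633

1.1633


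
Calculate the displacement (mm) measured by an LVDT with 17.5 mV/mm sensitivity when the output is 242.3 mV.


Displacement = Vout / sensitivity.
d = 242.3 / 17.5
d = 13.846 mm

13.846 mm


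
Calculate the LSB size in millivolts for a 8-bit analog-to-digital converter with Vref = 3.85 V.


The resolution (LSB) of an ADC is Vref / 2^n.
LSB = 3.85 / 2^8
LSB = 3.85 / 256
LSB = 0.01503906 V = 15.0390625 mV

15.0390625 mV


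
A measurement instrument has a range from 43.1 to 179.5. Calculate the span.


Span = upper range - lower range.
Span = 179.5 - (43.1)
Span = 136.4

136.4


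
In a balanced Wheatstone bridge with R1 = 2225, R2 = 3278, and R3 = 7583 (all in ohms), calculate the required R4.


At balance: R1*R4 = R2*R3, so R4 = R2*R3/R1.
R4 = 3278 * 7583 / 2225
R4 = 24857074 / 2225
R4 = 11171.72 ohm

11171.72 ohm


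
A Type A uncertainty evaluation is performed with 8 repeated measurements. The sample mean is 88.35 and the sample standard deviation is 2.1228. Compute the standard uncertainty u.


The standard uncertainty for Type A evaluation is u = s / sqrt(n).
u = 2.1228 / sqrt(8)
u = 2.1228 / 2.8284
u = 0.7505

0.7505


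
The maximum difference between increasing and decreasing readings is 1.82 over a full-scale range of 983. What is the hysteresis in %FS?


Hysteresis = (max difference / full scale) * 100%.
H = (1.82 / 983) * 100
H = 0.185 %FS

0.185 %FS


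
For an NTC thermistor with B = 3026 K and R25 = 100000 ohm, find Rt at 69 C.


NTC thermistor equation: Rt = R25 * exp(B * (1/T - 1/T25)).
T in Kelvin: 342.15 K, T25 = 298.15 K
1/T - 1/T25 = 1/342.15 - 1/298.15 = -0.00043132
B * (1/T - 1/T25) = 3026 * -0.00043132 = -1.3052
Rt = 100000 * exp(-1.3052) = 27112.4 ohm

27112.4 ohm


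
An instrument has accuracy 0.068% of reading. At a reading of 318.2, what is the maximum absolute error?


Absolute error = (accuracy% / 100) * reading.
Error = (0.068 / 100) * 318.2
Error = 0.00068 * 318.2
Error = 0.2164

0.2164


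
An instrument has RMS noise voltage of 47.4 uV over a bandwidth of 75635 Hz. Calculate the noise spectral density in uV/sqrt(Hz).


Noise spectral density = Vrms / sqrt(BW).
NSD = 47.4 / sqrt(75635)
NSD = 47.4 / 275.0182
NSD = 0.1724 uV/sqrt(Hz)

0.1724 uV/sqrt(Hz)


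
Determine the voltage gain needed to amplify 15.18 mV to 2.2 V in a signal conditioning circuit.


Gain = Vout / Vin (converting to same units).
G = 2.2 V / 15.18 mV
G = 2200.0 mV / 15.18 mV
G = 144.93

144.93


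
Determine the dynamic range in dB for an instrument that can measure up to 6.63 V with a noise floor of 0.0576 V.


Dynamic range = 20 * log10(Vmax / Vnoise).
DR = 20 * log10(6.63 / 0.0576)
DR = 20 * log10(115.1)
DR = 41.22 dB

41.22 dB


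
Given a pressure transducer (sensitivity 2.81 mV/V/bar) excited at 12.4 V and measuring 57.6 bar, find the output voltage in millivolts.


Output = sensitivity * Vex * P.
Vout = 2.81 * 12.4 * 57.6
Vout = 34.844 * 57.6
Vout = 2007.01 mV

2007.01 mV


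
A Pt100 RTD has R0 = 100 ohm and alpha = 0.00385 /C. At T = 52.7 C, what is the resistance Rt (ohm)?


The RTD equation: Rt = R0 * (1 + alpha * T).
Rt = 100 * (1 + 0.00385 * 52.7)
Rt = 100 * (1 + 0.202895)
Rt = 100 * 1.202895
Rt = 120.29 ohm

120.29 ohm


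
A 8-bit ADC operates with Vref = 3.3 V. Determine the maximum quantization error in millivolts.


The maximum quantization error is +/- LSB/2.
LSB = Vref / 2^n = 3.3 / 256 = 0.01289062 V
Max error = LSB / 2 = 0.01289062 / 2 = 0.00644531 V
Max error = 6.4453 mV

6.4453 mV


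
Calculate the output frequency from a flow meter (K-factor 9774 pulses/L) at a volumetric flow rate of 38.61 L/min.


Frequency = K * Q / 60 (converting L/min to L/s).
f = 9774 * 38.61 / 60
f = 377374.14 / 60
f = 6289.57 Hz

6289.57 Hz


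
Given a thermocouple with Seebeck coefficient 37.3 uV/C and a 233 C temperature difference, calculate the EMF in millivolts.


The thermocouple output V = sensitivity * dT.
V = 37.3 uV/C * 233 C
V = 8690.9 uV
V = 8.691 mV

8.691 mV


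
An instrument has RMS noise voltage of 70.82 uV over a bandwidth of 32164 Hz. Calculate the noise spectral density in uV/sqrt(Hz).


Noise spectral density = Vrms / sqrt(BW).
NSD = 70.82 / sqrt(32164)
NSD = 70.82 / 179.3432
NSD = 0.3949 uV/sqrt(Hz)

0.3949 uV/sqrt(Hz)


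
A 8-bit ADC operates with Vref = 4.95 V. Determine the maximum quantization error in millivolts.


The maximum quantization error is +/- LSB/2.
LSB = Vref / 2^n = 4.95 / 256 = 0.01933594 V
Max error = LSB / 2 = 0.01933594 / 2 = 0.00966797 V
Max error = 9.668 mV

9.668 mV


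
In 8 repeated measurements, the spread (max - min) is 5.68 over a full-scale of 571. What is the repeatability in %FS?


Repeatability = (spread / full scale) * 100%.
R = (5.68 / 571) * 100
R = 0.995 %FS

0.995 %FS


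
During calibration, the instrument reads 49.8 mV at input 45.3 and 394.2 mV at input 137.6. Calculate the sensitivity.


Sensitivity = (y2 - y1) / (x2 - x1).
S = (394.2 - 49.8) / (137.6 - 45.3)
S = 344.4 / 92.3
S = 3.7313 mV/unit

3.7313 mV/unit


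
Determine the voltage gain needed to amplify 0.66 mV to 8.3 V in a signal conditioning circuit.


Gain = Vout / Vin (converting to same units).
G = 8.3 V / 0.66 mV
G = 8300.0 mV / 0.66 mV
G = 12575.76

12575.76


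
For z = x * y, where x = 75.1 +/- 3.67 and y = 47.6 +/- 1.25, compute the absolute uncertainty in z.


For a product z = x*y, the relative uncertainty is:
uz/z = sqrt((ux/x)^2 + (uy/y)^2)
Relative uncertainties: ux/x = 3.67/75.1 = 0.048868
uy/y = 1.25/47.6 = 0.026261
z = 75.1 * 47.6 = 3574.8
uz = 3574.8 * sqrt(0.048868^2 + 0.026261^2) = 198.317

198.317


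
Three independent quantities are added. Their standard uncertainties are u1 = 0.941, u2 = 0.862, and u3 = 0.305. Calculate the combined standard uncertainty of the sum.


For a sum of independent quantities, uc = sqrt(u1^2 + u2^2 + u3^2).
uc = sqrt(0.941^2 + 0.862^2 + 0.305^2)
uc = sqrt(0.885481 + 0.743044 + 0.093025)
uc = 1.3121

1.3121


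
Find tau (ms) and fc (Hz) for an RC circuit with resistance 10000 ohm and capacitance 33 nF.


Time constant: tau = R * C.
tau = 10000 * 3.30e-08 = 0.00033 s
tau = 0.33 ms
Cutoff frequency: fc = 1 / (2*pi*R*C).
fc = 1 / (2*pi*0.00033) = 482.29 Hz

tau = 0.33 ms, fc = 482.29 Hz


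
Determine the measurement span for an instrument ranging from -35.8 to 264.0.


Span = upper range - lower range.
Span = 264.0 - (-35.8)
Span = 299.8

299.8


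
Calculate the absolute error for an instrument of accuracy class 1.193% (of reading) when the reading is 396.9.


Absolute error = (accuracy% / 100) * reading.
Error = (1.193 / 100) * 396.9
Error = 0.01193 * 396.9
Error = 4.735

4.735


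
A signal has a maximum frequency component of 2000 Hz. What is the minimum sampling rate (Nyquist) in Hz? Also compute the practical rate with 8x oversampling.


By Nyquist theorem, fs_min = 2 * fmax.
fs_min = 2 * 2000 = 4000 Hz
Practical rate = 8 * fs_min = 8 * 4000 = 32000 Hz

fs_min = 4000 Hz, fs_practical = 32000 Hz


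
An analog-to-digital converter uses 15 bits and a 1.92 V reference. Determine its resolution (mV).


The resolution (LSB) of an ADC is Vref / 2^n.
LSB = 1.92 / 2^15
LSB = 1.92 / 32768
LSB = 5.859e-05 V = 0.05859375 mV

0.05859375 mV


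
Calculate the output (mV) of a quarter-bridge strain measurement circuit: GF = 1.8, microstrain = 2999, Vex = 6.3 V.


Quarter bridge output: Vout = (GF * epsilon * Vex) / 4.
Vout = (1.8 * 2999e-6 * 6.3) / 4
Vout = 0.03400866 / 4 V
Vout = 0.00850216 V = 8.5022 mV

8.5022 mV


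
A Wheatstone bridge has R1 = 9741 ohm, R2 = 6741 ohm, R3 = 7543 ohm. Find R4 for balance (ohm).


At balance: R1*R4 = R2*R3, so R4 = R2*R3/R1.
R4 = 6741 * 7543 / 9741
R4 = 50847363 / 9741
R4 = 5219.93 ohm

5219.93 ohm


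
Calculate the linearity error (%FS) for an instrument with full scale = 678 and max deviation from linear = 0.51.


Linearity error = (max deviation / full scale) * 100%.
Linearity = (0.51 / 678) * 100
Linearity = 0.075 %FS

0.075 %FS


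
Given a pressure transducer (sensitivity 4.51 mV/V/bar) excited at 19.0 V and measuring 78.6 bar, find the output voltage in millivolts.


Output = sensitivity * Vex * P.
Vout = 4.51 * 19.0 * 78.6
Vout = 85.69 * 78.6
Vout = 6735.23 mV

6735.23 mV


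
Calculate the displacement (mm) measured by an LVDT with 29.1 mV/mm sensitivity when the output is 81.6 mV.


Displacement = Vout / sensitivity.
d = 81.6 / 29.1
d = 2.804 mm

2.804 mm


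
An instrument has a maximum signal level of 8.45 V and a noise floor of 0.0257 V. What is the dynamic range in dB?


Dynamic range = 20 * log10(Vmax / Vnoise).
DR = 20 * log10(8.45 / 0.0257)
DR = 20 * log10(328.79)
DR = 50.34 dB

50.34 dB


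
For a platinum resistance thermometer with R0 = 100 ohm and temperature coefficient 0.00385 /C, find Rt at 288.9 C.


The RTD equation: Rt = R0 * (1 + alpha * T).
Rt = 100 * (1 + 0.00385 * 288.9)
Rt = 100 * (1 + 1.112265)
Rt = 100 * 2.112265
Rt = 211.226 ohm

211.226 ohm


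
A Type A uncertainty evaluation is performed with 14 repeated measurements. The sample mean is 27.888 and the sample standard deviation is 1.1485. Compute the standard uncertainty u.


The standard uncertainty for Type A evaluation is u = s / sqrt(n).
u = 1.1485 / sqrt(14)
u = 1.1485 / 3.7417
u = 0.3069

0.3069


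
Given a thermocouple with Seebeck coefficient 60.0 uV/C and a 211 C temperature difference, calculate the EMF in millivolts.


The thermocouple output V = sensitivity * dT.
V = 60.0 uV/C * 211 C
V = 12660.0 uV
V = 12.66 mV

12.66 mV


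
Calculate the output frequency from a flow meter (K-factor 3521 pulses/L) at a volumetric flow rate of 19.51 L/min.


Frequency = K * Q / 60 (converting L/min to L/s).
f = 3521 * 19.51 / 60
f = 68694.71 / 60
f = 1144.91 Hz

1144.91 Hz


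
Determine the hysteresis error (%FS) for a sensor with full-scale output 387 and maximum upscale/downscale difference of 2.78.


Hysteresis = (max difference / full scale) * 100%.
H = (2.78 / 387) * 100
H = 0.718 %FS

0.718 %FS


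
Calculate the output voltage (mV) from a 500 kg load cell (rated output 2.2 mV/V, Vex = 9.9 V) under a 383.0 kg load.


Vout = rated_output * Vex * (load / capacity).
Vout = 2.2 * 9.9 * (383.0 / 500)
Vout = 2.2 * 9.9 * 0.766
Vout = 16.683 mV

16.683 mV


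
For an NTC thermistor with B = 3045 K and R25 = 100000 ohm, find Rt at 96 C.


NTC thermistor equation: Rt = R25 * exp(B * (1/T - 1/T25)).
T in Kelvin: 369.15 K, T25 = 298.15 K
1/T - 1/T25 = 1/369.15 - 1/298.15 = -0.00064509
B * (1/T - 1/T25) = 3045 * -0.00064509 = -1.9643
Rt = 100000 * exp(-1.9643) = 14025.4 ohm

14025.4 ohm


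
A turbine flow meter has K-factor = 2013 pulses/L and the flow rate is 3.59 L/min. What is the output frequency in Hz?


Frequency = K * Q / 60 (converting L/min to L/s).
f = 2013 * 3.59 / 60
f = 7226.67 / 60
f = 120.44 Hz

120.44 Hz


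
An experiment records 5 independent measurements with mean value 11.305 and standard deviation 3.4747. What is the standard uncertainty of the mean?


The standard uncertainty for Type A evaluation is u = s / sqrt(n).
u = 3.4747 / sqrt(5)
u = 3.4747 / 2.2361
u = 1.5539

1.5539


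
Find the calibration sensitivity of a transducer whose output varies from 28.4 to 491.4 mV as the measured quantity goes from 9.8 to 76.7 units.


Sensitivity = (y2 - y1) / (x2 - x1).
S = (491.4 - 28.4) / (76.7 - 9.8)
S = 463.0 / 66.9
S = 6.9208 mV/unit

6.9208 mV/unit


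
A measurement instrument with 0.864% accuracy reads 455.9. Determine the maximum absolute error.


Absolute error = (accuracy% / 100) * reading.
Error = (0.864 / 100) * 455.9
Error = 0.00864 * 455.9
Error = 3.939

3.939


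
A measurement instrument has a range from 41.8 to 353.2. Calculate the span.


Span = upper range - lower range.
Span = 353.2 - (41.8)
Span = 311.4

311.4


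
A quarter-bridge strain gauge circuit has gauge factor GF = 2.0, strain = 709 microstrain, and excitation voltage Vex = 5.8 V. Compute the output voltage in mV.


Quarter bridge output: Vout = (GF * epsilon * Vex) / 4.
Vout = (2.0 * 709e-6 * 5.8) / 4
Vout = 0.0082244 / 4 V
Vout = 0.0020561 V = 2.0561 mV

2.0561 mV


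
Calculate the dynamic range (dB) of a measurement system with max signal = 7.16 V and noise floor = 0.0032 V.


Dynamic range = 20 * log10(Vmax / Vnoise).
DR = 20 * log10(7.16 / 0.0032)
DR = 20 * log10(2237.5)
DR = 67.0 dB

67.0 dB


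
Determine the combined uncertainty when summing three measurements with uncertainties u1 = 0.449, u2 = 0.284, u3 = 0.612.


For a sum of independent quantities, uc = sqrt(u1^2 + u2^2 + u3^2).
uc = sqrt(0.449^2 + 0.284^2 + 0.612^2)
uc = sqrt(0.201601 + 0.080656 + 0.374544)
uc = 0.8104

0.8104


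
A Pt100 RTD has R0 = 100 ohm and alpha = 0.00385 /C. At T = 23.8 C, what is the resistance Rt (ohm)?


The RTD equation: Rt = R0 * (1 + alpha * T).
Rt = 100 * (1 + 0.00385 * 23.8)
Rt = 100 * (1 + 0.09163)
Rt = 100 * 1.09163
Rt = 109.163 ohm

109.163 ohm


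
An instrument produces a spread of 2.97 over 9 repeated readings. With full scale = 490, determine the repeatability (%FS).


Repeatability = (spread / full scale) * 100%.
R = (2.97 / 490) * 100
R = 0.606 %FS

0.606 %FS


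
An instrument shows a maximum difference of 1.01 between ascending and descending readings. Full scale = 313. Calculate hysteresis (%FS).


Hysteresis = (max difference / full scale) * 100%.
H = (1.01 / 313) * 100
H = 0.323 %FS

0.323 %FS


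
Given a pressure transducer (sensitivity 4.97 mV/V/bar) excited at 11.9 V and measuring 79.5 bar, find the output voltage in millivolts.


Output = sensitivity * Vex * P.
Vout = 4.97 * 11.9 * 79.5
Vout = 59.143 * 79.5
Vout = 4701.87 mV

4701.87 mV


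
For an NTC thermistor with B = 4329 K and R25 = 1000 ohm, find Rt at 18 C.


NTC thermistor equation: Rt = R25 * exp(B * (1/T - 1/T25)).
T in Kelvin: 291.15 K, T25 = 298.15 K
1/T - 1/T25 = 1/291.15 - 1/298.15 = 8.064e-05
B * (1/T - 1/T25) = 4329 * 8.064e-05 = 0.3491
Rt = 1000 * exp(0.3491) = 1417.8 ohm

1417.8 ohm


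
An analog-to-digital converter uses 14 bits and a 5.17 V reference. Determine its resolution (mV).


The resolution (LSB) of an ADC is Vref / 2^n.
LSB = 5.17 / 2^14
LSB = 5.17 / 16384
LSB = 0.00031555 V = 0.31555176 mV

0.31555176 mV


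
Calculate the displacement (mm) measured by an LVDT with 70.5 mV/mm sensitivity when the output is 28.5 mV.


Displacement = Vout / sensitivity.
d = 28.5 / 70.5
d = 0.404 mm

0.404 mm


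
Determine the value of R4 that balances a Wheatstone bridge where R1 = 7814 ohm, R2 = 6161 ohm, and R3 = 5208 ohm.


At balance: R1*R4 = R2*R3, so R4 = R2*R3/R1.
R4 = 6161 * 5208 / 7814
R4 = 32086488 / 7814
R4 = 4106.28 ohm

4106.28 ohm


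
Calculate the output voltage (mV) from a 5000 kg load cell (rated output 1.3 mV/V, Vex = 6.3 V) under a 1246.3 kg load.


Vout = rated_output * Vex * (load / capacity).
Vout = 1.3 * 6.3 * (1246.3 / 5000)
Vout = 1.3 * 6.3 * 0.24926
Vout = 2.041 mV

2.041 mV


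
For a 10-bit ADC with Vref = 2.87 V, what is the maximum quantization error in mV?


The maximum quantization error is +/- LSB/2.
LSB = Vref / 2^n = 2.87 / 1024 = 0.00280273 V
Max error = LSB / 2 = 0.00280273 / 2 = 0.00140137 V
Max error = 1.4014 mV

1.4014 mV


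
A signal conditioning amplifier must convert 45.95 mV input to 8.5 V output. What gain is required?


Gain = Vout / Vin (converting to same units).
G = 8.5 V / 45.95 mV
G = 8500.0 mV / 45.95 mV
G = 184.98

184.98


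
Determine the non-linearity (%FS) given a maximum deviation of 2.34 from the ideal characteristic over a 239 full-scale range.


Linearity error = (max deviation / full scale) * 100%.
Linearity = (2.34 / 239) * 100
Linearity = 0.979 %FS

0.979 %FS


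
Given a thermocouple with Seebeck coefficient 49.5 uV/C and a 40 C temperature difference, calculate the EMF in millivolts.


The thermocouple output V = sensitivity * dT.
V = 49.5 uV/C * 40 C
V = 1980.0 uV
V = 1.98 mV

1.98 mV


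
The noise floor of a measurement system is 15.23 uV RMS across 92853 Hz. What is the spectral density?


Noise spectral density = Vrms / sqrt(BW).
NSD = 15.23 / sqrt(92853)
NSD = 15.23 / 304.7179
NSD = 0.05 uV/sqrt(Hz)

0.05 uV/sqrt(Hz)


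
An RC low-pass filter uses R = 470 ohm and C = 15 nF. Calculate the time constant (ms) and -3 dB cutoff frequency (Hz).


Time constant: tau = R * C.
tau = 470 * 1.50e-08 = 7.05e-06 s
tau = 0.0071 ms
Cutoff frequency: fc = 1 / (2*pi*R*C).
fc = 1 / (2*pi*7.05e-06) = 22575.17 Hz

tau = 0.0071 ms, fc = 22575.17 Hz


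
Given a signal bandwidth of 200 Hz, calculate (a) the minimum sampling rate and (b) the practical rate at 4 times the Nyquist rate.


By Nyquist theorem, fs_min = 2 * fmax.
fs_min = 2 * 200 = 400 Hz
Practical rate = 4 * fs_min = 4 * 400 = 1600 Hz

fs_min = 400 Hz, fs_practical = 1600 Hz


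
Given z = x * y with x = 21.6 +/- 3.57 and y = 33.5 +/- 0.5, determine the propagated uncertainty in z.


For a product z = x*y, the relative uncertainty is:
uz/z = sqrt((ux/x)^2 + (uy/y)^2)
Relative uncertainties: ux/x = 3.57/21.6 = 0.165278
uy/y = 0.5/33.5 = 0.014925
z = 21.6 * 33.5 = 723.6
uz = 723.6 * sqrt(0.165278^2 + 0.014925^2) = 120.082

120.082


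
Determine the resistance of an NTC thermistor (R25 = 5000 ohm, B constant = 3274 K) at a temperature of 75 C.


NTC thermistor equation: Rt = R25 * exp(B * (1/T - 1/T25)).
T in Kelvin: 348.15 K, T25 = 298.15 K
1/T - 1/T25 = 1/348.15 - 1/298.15 = -0.00048169
B * (1/T - 1/T25) = 3274 * -0.00048169 = -1.5771
Rt = 5000 * exp(-1.5771) = 1032.9 ohm

1032.9 ohm


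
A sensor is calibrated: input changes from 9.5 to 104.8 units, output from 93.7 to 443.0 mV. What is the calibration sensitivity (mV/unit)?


Sensitivity = (y2 - y1) / (x2 - x1).
S = (443.0 - 93.7) / (104.8 - 9.5)
S = 349.3 / 95.3
S = 3.6653 mV/unit

3.6653 mV/unit


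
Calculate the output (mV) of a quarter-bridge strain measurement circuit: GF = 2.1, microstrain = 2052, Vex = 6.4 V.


Quarter bridge output: Vout = (GF * epsilon * Vex) / 4.
Vout = (2.1 * 2052e-6 * 6.4) / 4
Vout = 0.02757888 / 4 V
Vout = 0.00689472 V = 6.8947 mV

6.8947 mV


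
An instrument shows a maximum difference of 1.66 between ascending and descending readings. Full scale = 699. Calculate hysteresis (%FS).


Hysteresis = (max difference / full scale) * 100%.
H = (1.66 / 699) * 100
H = 0.237 %FS

0.237 %FS


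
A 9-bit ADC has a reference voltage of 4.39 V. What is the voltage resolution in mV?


The resolution (LSB) of an ADC is Vref / 2^n.
LSB = 4.39 / 2^9
LSB = 4.39 / 512
LSB = 0.00857422 V = 8.57421875 mV

8.57421875 mV
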